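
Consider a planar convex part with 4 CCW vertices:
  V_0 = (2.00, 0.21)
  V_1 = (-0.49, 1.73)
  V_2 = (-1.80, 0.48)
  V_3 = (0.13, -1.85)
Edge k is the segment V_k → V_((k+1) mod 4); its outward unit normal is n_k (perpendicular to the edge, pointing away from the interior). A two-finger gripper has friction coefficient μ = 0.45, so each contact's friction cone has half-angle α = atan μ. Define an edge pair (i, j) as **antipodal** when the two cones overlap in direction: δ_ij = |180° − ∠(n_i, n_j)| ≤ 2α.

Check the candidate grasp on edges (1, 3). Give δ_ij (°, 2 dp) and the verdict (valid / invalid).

δ = 4.11°, valid

α = atan 0.45 = 24.23°;  2α = 48.46°
edge 1: e_1 = (-1.31, -1.25);  n_1 = (-0.6903, +0.7235)
edge 3: e_3 = (+1.87, +2.06);  n_3 = (+0.7404, -0.6721)
∠(n_1, n_3) = 175.89°
δ = |180° − 175.89°| = 4.11°
4.11° ≤ 2α = 48.46°  →  valid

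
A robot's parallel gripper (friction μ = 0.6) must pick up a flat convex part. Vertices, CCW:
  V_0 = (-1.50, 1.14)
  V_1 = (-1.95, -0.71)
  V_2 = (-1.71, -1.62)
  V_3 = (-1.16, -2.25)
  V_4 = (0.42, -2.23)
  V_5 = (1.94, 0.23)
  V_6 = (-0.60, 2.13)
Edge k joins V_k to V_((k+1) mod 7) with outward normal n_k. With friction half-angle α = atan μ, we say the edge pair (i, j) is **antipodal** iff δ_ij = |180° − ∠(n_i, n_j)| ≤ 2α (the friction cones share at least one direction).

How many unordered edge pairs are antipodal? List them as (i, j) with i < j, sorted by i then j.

α = atan 0.6 = 30.96°;  2α = 61.93°
n_0 = (-0.9717, +0.2364)
n_1 = (-0.9669, -0.2550)
n_2 = (-0.7533, -0.6577)
n_3 = (+0.0127, -0.9999)
n_4 = (+0.8507, -0.5256)
n_5 = (+0.5990, +0.8008)
n_6 = (-0.7399, +0.6727)
  (0,1): δ = 151.55°  ·
  (0,2): δ = 125.21°  ·
  (0,3): δ = 75.60°  ·
  (0,4): δ = 18.04°  ✓
  (0,5): δ = 66.87°  ·
  (0,6): δ = 151.40°  ·
  (1,2): δ = 153.65°  ·
  (1,3): δ = 104.05°  ·
  (1,4): δ = 46.49°  ✓
  (1,5): δ = 38.43°  ✓
  (1,6): δ = 122.95°  ·
  (2,3): δ = 130.40°  ·
  (2,4): δ = 72.83°  ·
  (2,5): δ = 12.08°  ✓
  (2,6): δ = 96.60°  ·
  (3,4): δ = 122.44°  ·
  (3,5): δ = 37.52°  ✓
  (3,6): δ = 47.00°  ✓
  (4,5): δ = 95.09°  ·
  (4,6): δ = 10.56°  ✓
  (5,6): δ = 95.48°  ·
antipodal pairs: 7

count = 7; pairs: (0,4), (1,4), (1,5), (2,5), (3,5), (3,6), (4,6)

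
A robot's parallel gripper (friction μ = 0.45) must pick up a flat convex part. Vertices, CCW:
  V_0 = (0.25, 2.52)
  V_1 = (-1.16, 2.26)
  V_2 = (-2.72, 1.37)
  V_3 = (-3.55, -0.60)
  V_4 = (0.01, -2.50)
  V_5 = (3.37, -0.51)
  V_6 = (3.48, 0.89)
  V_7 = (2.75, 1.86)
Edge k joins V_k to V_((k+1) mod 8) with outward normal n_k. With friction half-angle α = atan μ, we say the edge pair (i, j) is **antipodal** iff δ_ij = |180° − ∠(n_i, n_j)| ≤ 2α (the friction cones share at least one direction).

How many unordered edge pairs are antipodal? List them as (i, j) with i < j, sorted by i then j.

count = 8; pairs: (0,3), (0,4), (1,4), (2,4), (2,5), (3,6), (3,7), (4,7)

α = atan 0.45 = 24.23°;  2α = 48.46°
n_0 = (-0.1813, +0.9834)
n_1 = (-0.4955, +0.8686)
n_2 = (-0.9215, +0.3883)
n_3 = (-0.4708, -0.8822)
n_4 = (+0.5096, -0.8604)
n_5 = (+0.9969, -0.0783)
n_6 = (+0.7990, +0.6013)
n_7 = (+0.2553, +0.9669)
  (0,1): δ = 160.74°  ·
  (0,2): δ = 123.29°  ·
  (0,3): δ = 38.54°  ✓
  (0,4): δ = 20.19°  ✓
  (0,5): δ = 75.06°  ·
  (0,6): δ = 116.52°  ·
  (0,7): δ = 154.76°  ·
  (1,2): δ = 142.55°  ·
  (1,3): δ = 57.79°  ·
  (1,4): δ = 0.93°  ✓
  (1,5): δ = 55.80°  ·
  (1,6): δ = 97.26°  ·
  (1,7): δ = 135.51°  ·
  (2,3): δ = 95.24°  ·
  (2,4): δ = 36.52°  ✓
  (2,5): δ = 18.35°  ✓
  (2,6): δ = 59.81°  ·
  (2,7): δ = 98.06°  ·
  (3,4): δ = 121.27°  ·
  (3,5): δ = 66.40°  ·
  (3,6): δ = 24.95°  ✓
  (3,7): δ = 13.30°  ✓
  (4,5): δ = 125.13°  ·
  (4,6): δ = 83.67°  ·
  (4,7): δ = 45.43°  ✓
  (5,6): δ = 138.54°  ·
  (5,7): δ = 100.30°  ·
  (6,7): δ = 141.75°  ·
antipodal pairs: 8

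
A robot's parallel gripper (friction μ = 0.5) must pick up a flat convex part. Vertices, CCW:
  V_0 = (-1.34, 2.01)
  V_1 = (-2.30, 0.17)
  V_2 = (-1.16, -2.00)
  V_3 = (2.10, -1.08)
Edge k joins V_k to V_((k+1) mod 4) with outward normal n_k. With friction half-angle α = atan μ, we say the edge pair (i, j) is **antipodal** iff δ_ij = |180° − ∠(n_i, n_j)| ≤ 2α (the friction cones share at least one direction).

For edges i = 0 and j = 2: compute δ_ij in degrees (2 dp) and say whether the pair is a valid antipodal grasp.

α = atan 0.5 = 26.57°;  2α = 53.13°
edge 0: e_0 = (-0.96, -1.84);  n_0 = (-0.8866, +0.4626)
edge 2: e_2 = (+3.26, +0.92);  n_2 = (+0.2716, -0.9624)
∠(n_0, n_2) = 133.31°
δ = |180° − 133.31°| = 46.69°
46.69° ≤ 2α = 53.13°  →  valid

δ = 46.69°, valid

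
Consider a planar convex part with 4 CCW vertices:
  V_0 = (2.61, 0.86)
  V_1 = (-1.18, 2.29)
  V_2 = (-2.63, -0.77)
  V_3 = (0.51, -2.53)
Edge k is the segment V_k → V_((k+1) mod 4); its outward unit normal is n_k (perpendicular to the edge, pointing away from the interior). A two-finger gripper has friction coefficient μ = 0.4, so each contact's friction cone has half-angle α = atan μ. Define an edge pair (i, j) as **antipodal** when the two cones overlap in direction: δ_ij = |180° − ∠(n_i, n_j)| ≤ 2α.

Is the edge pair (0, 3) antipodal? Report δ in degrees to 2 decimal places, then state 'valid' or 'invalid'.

α = atan 0.4 = 21.80°;  2α = 43.60°
edge 0: e_0 = (-3.79, +1.43);  n_0 = (+0.3530, +0.9356)
edge 3: e_3 = (+2.10, +3.39);  n_3 = (+0.8501, -0.5266)
∠(n_0, n_3) = 101.11°
δ = |180° − 101.11°| = 78.89°
78.89° > 2α = 43.60°  →  invalid

δ = 78.89°, invalid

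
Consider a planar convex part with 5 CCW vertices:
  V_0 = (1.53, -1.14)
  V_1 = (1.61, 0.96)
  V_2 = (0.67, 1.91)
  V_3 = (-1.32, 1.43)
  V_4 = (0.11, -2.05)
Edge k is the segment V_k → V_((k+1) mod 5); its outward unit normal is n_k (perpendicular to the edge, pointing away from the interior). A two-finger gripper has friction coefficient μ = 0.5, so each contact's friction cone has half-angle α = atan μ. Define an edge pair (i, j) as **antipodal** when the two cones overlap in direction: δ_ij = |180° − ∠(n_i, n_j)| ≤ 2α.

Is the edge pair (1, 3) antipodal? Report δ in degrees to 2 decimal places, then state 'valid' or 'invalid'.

α = atan 0.5 = 26.57°;  2α = 53.13°
edge 1: e_1 = (-0.94, +0.95);  n_1 = (+0.7108, +0.7034)
edge 3: e_3 = (+1.43, -3.48);  n_3 = (-0.9250, -0.3801)
∠(n_1, n_3) = 157.64°
δ = |180° − 157.64°| = 22.36°
22.36° ≤ 2α = 53.13°  →  valid

δ = 22.36°, valid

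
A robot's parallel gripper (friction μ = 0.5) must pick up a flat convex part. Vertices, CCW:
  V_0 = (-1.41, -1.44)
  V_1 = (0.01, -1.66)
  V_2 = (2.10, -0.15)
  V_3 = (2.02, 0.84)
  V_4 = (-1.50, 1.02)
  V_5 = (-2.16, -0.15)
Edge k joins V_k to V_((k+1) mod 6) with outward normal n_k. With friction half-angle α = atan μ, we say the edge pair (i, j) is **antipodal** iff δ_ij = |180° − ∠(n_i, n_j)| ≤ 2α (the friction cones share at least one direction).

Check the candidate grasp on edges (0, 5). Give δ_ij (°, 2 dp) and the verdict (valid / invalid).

δ = 128.98°, invalid

α = atan 0.5 = 26.57°;  2α = 53.13°
edge 0: e_0 = (+1.42, -0.22);  n_0 = (-0.1531, -0.9882)
edge 5: e_5 = (+0.75, -1.29);  n_5 = (-0.8645, -0.5026)
∠(n_0, n_5) = 51.02°
δ = |180° − 51.02°| = 128.98°
128.98° > 2α = 53.13°  →  invalid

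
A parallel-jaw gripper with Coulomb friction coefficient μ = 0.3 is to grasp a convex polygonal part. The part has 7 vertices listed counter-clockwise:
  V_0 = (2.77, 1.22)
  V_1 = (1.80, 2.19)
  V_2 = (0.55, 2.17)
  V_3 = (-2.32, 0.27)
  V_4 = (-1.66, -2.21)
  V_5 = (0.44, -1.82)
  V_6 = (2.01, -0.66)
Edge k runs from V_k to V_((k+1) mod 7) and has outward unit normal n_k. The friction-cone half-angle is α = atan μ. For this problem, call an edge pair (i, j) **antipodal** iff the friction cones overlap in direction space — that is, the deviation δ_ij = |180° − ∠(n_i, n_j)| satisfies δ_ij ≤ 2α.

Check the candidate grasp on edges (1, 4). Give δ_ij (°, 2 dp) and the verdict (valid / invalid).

α = atan 0.3 = 16.70°;  2α = 33.40°
edge 1: e_1 = (-1.25, -0.02);  n_1 = (-0.0160, +0.9999)
edge 4: e_4 = (+2.10, +0.39);  n_4 = (+0.1826, -0.9832)
∠(n_1, n_4) = 170.40°
δ = |180° − 170.40°| = 9.60°
9.60° ≤ 2α = 33.40°  →  valid

δ = 9.60°, valid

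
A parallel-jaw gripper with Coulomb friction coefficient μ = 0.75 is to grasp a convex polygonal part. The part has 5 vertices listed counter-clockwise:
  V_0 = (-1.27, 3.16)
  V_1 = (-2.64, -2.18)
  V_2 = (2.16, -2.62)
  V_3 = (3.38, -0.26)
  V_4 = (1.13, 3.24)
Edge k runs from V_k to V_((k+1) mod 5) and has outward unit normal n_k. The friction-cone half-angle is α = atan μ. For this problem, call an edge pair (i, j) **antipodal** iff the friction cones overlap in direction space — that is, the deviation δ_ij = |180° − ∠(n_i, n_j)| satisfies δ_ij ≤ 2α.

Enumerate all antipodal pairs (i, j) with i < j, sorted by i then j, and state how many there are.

α = atan 0.75 = 36.87°;  2α = 73.74°
n_0 = (-0.9686, +0.2485)
n_1 = (-0.0913, -0.9958)
n_2 = (+0.8883, -0.4592)
n_3 = (+0.8412, +0.5408)
n_4 = (-0.0333, +0.9994)
  (0,1): δ = 80.85°  ·
  (0,2): δ = 12.95°  ✓
  (0,3): δ = 47.12°  ✓
  (0,4): δ = 106.30°  ·
  (1,2): δ = 112.10°  ·
  (1,3): δ = 52.03°  ✓
  (1,4): δ = 7.15°  ✓
  (2,3): δ = 119.93°  ·
  (2,4): δ = 60.75°  ✓
  (3,4): δ = 120.83°  ·
antipodal pairs: 5

count = 5; pairs: (0,2), (0,3), (1,3), (1,4), (2,4)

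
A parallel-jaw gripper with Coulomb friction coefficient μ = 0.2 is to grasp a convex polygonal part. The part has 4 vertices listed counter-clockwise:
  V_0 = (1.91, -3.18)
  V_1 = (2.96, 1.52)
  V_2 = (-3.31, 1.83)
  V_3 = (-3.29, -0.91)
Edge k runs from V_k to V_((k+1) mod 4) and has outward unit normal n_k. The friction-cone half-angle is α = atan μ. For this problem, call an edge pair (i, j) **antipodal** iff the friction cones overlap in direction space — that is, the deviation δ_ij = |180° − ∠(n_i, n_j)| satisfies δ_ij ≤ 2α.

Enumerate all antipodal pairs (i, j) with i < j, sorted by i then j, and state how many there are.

α = atan 0.2 = 11.31°;  2α = 22.62°
n_0 = (+0.9759, -0.2180)
n_1 = (+0.0494, +0.9988)
n_2 = (-1.0000, -0.0073)
n_3 = (-0.4001, -0.9165)
  (0,1): δ = 80.24°  ·
  (0,2): δ = 13.01°  ✓
  (0,3): δ = 79.01°  ·
  (1,2): δ = 86.75°  ·
  (1,3): δ = 20.75°  ✓
  (2,3): δ = 114.00°  ·
antipodal pairs: 2

count = 2; pairs: (0,2), (1,3)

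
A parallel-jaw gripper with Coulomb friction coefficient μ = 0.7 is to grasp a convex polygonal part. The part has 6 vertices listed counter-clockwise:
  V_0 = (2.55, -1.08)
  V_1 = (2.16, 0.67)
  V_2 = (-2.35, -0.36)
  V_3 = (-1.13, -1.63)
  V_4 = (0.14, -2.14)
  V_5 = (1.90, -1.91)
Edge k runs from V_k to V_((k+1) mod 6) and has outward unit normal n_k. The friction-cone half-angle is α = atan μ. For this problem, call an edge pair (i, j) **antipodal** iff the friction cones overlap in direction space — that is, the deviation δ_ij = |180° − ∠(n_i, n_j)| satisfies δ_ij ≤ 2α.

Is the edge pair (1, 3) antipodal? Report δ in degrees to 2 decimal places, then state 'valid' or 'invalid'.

α = atan 0.7 = 34.99°;  2α = 69.98°
edge 1: e_1 = (-4.51, -1.03);  n_1 = (-0.2226, +0.9749)
edge 3: e_3 = (+1.27, -0.51);  n_3 = (-0.3727, -0.9280)
∠(n_1, n_3) = 145.26°
δ = |180° − 145.26°| = 34.74°
34.74° ≤ 2α = 69.98°  →  valid

δ = 34.74°, valid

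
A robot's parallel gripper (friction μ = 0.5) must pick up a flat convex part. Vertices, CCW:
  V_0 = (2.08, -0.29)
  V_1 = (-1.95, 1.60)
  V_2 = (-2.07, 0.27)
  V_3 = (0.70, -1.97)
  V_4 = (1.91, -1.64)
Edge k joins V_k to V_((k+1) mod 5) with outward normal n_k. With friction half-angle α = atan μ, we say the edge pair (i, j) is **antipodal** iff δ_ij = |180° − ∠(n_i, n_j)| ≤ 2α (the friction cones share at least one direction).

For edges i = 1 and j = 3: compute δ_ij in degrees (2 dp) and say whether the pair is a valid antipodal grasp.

α = atan 0.5 = 26.57°;  2α = 53.13°
edge 1: e_1 = (-0.12, -1.33);  n_1 = (-0.9960, +0.0899)
edge 3: e_3 = (+1.21, +0.33);  n_3 = (+0.2631, -0.9648)
∠(n_1, n_3) = 110.41°
δ = |180° − 110.41°| = 69.59°
69.59° > 2α = 53.13°  →  invalid

δ = 69.59°, invalid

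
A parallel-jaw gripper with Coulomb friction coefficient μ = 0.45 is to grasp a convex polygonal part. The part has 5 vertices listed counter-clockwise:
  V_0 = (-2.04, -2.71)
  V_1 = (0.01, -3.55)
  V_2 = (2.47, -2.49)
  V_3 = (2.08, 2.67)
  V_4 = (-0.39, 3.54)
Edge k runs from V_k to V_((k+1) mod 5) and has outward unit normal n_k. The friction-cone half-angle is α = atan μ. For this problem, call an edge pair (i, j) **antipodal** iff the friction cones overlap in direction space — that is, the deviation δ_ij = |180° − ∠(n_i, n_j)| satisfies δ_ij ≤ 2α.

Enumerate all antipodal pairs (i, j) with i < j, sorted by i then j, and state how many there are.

count = 3; pairs: (0,3), (1,3), (2,4)

α = atan 0.45 = 24.23°;  2α = 48.46°
n_0 = (-0.3792, -0.9253)
n_1 = (+0.3957, -0.9184)
n_2 = (+0.9972, +0.0754)
n_3 = (+0.3322, +0.9432)
n_4 = (-0.9669, +0.2553)
  (0,1): δ = 134.41°  ·
  (0,2): δ = 63.40°  ·
  (0,3): δ = 2.88°  ✓
  (0,4): δ = 97.49°  ·
  (1,2): δ = 108.99°  ·
  (1,3): δ = 42.71°  ✓
  (1,4): δ = 51.90°  ·
  (2,3): δ = 113.73°  ·
  (2,4): δ = 19.11°  ✓
  (3,4): δ = 85.39°  ·
antipodal pairs: 3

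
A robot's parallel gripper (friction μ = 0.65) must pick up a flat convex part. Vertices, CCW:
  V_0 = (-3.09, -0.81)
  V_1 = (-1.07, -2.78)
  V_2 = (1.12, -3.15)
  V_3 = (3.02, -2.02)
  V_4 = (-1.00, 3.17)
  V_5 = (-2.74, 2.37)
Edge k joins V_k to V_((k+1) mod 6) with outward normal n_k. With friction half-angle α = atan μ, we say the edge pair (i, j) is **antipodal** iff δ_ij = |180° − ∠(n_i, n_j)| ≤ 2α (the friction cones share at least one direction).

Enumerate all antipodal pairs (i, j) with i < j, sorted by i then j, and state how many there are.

count = 6; pairs: (0,3), (1,3), (1,4), (2,4), (2,5), (3,5)

α = atan 0.65 = 33.02°;  2α = 66.05°
n_0 = (-0.6982, -0.7159)
n_1 = (-0.1666, -0.9860)
n_2 = (+0.5112, -0.8595)
n_3 = (+0.7906, +0.6124)
n_4 = (-0.4177, +0.9086)
n_5 = (-0.9940, +0.1094)
  (0,1): δ = 145.31°  ·
  (0,2): δ = 104.98°  ·
  (0,3): δ = 7.96°  ✓
  (0,4): δ = 68.97°  ·
  (0,5): δ = 128.00°  ·
  (1,2): δ = 139.67°  ·
  (1,3): δ = 42.65°  ✓
  (1,4): δ = 34.28°  ✓
  (1,5): δ = 93.31°  ·
  (2,3): δ = 82.98°  ·
  (2,4): δ = 6.05°  ✓
  (2,5): δ = 52.98°  ✓
  (3,4): δ = 103.07°  ·
  (3,5): δ = 44.04°  ✓
  (4,5): δ = 120.97°  ·
antipodal pairs: 6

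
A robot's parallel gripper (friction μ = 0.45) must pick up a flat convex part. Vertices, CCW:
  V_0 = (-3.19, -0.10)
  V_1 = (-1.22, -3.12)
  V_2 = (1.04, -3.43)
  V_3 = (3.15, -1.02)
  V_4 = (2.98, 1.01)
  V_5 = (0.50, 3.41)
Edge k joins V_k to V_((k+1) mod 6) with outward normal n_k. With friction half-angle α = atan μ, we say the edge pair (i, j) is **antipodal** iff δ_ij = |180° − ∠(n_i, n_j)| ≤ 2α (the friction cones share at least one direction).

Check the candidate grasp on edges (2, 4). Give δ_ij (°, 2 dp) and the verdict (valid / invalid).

α = atan 0.45 = 24.23°;  2α = 48.46°
edge 2: e_2 = (+2.11, +2.41);  n_2 = (+0.7524, -0.6587)
edge 4: e_4 = (-2.48, +2.40);  n_4 = (+0.6954, +0.7186)
∠(n_2, n_4) = 87.14°
δ = |180° − 87.14°| = 92.86°
92.86° > 2α = 48.46°  →  invalid

δ = 92.86°, invalid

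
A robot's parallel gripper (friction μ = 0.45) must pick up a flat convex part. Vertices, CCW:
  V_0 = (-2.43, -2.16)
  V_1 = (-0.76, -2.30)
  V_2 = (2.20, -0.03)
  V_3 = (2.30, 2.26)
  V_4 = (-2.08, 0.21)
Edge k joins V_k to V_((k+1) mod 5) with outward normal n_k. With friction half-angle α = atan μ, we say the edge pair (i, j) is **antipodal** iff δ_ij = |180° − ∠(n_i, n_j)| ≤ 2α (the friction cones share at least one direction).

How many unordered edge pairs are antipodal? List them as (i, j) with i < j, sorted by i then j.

count = 4; pairs: (0,3), (1,3), (1,4), (2,4)

α = atan 0.45 = 24.23°;  2α = 48.46°
n_0 = (-0.0835, -0.9965)
n_1 = (+0.6085, -0.7935)
n_2 = (+0.9990, -0.0436)
n_3 = (-0.4239, +0.9057)
n_4 = (-0.9893, +0.1461)
  (0,1): δ = 137.72°  ·
  (0,2): δ = 87.71°  ·
  (0,3): δ = 29.87°  ✓
  (0,4): δ = 86.39°  ·
  (1,2): δ = 129.98°  ·
  (1,3): δ = 12.40°  ✓
  (1,4): δ = 44.12°  ✓
  (2,3): δ = 62.42°  ·
  (2,4): δ = 5.90°  ✓
  (3,4): δ = 123.48°  ·
antipodal pairs: 4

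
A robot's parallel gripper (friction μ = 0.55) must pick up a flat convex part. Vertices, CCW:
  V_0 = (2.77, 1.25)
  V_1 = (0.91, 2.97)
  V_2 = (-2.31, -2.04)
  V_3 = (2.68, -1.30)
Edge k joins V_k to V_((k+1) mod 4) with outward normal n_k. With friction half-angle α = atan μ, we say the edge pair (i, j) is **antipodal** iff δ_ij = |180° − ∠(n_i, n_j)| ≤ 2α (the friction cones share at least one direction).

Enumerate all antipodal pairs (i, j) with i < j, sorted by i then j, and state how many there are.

α = atan 0.55 = 28.81°;  2α = 57.62°
n_0 = (+0.6789, +0.7342)
n_1 = (-0.8412, +0.5407)
n_2 = (+0.1467, -0.9892)
n_3 = (+0.9994, -0.0353)
  (0,1): δ = 79.97°  ·
  (0,2): δ = 51.20°  ✓
  (0,3): δ = 130.74°  ·
  (1,2): δ = 48.84°  ✓
  (1,3): δ = 30.71°  ✓
  (2,3): δ = 100.46°  ·
antipodal pairs: 3

count = 3; pairs: (0,2), (1,2), (1,3)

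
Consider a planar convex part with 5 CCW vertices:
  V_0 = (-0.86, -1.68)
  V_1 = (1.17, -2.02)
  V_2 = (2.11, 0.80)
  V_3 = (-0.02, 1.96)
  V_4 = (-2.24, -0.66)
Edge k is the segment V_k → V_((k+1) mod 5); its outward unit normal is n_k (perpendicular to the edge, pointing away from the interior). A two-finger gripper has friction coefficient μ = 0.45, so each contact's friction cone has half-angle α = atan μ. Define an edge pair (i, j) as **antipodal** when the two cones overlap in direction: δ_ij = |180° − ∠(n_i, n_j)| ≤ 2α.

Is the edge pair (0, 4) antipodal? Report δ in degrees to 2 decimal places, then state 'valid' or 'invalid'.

α = atan 0.45 = 24.23°;  2α = 48.46°
edge 0: e_0 = (+2.03, -0.34);  n_0 = (-0.1652, -0.9863)
edge 4: e_4 = (+1.38, -1.02);  n_4 = (-0.5944, -0.8042)
∠(n_0, n_4) = 26.96°
δ = |180° − 26.96°| = 153.04°
153.04° > 2α = 48.46°  →  invalid

δ = 153.04°, invalid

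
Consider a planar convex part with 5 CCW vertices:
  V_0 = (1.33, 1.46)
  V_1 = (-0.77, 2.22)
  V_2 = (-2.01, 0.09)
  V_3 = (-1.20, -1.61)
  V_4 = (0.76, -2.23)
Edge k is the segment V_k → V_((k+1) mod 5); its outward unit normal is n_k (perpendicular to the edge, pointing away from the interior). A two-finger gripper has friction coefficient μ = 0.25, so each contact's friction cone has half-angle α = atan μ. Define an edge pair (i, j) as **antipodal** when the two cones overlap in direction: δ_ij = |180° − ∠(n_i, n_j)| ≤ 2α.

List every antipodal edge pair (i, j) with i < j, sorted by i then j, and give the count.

count = 2; pairs: (0,3), (1,4)

α = atan 0.25 = 14.04°;  2α = 28.07°
n_0 = (+0.3403, +0.9403)
n_1 = (-0.8642, +0.5031)
n_2 = (-0.9028, -0.4301)
n_3 = (-0.3016, -0.9534)
n_4 = (+0.9883, -0.1527)
  (0,1): δ = 100.31°  ·
  (0,2): δ = 44.63°  ·
  (0,3): δ = 2.34°  ✓
  (0,4): δ = 101.11°  ·
  (1,2): δ = 124.32°  ·
  (1,3): δ = 77.35°  ·
  (1,4): δ = 21.43°  ✓
  (2,3): δ = 133.03°  ·
  (2,4): δ = 34.26°  ·
  (3,4): δ = 81.23°  ·
antipodal pairs: 2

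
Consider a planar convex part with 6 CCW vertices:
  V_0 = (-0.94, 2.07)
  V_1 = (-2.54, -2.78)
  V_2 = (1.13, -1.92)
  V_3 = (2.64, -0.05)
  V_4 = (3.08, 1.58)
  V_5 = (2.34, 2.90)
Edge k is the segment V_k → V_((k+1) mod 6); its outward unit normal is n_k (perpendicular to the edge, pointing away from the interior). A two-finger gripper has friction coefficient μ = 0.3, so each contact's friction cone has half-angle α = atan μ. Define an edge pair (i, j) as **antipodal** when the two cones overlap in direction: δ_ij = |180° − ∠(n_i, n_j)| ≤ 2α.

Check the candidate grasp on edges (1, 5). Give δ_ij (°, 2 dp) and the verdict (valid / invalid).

α = atan 0.3 = 16.70°;  2α = 33.40°
edge 1: e_1 = (+3.67, +0.86);  n_1 = (+0.2282, -0.9736)
edge 5: e_5 = (-3.28, -0.83);  n_5 = (-0.2453, +0.9694)
∠(n_1, n_5) = 178.99°
δ = |180° − 178.99°| = 1.01°
1.01° ≤ 2α = 33.40°  →  valid

δ = 1.01°, valid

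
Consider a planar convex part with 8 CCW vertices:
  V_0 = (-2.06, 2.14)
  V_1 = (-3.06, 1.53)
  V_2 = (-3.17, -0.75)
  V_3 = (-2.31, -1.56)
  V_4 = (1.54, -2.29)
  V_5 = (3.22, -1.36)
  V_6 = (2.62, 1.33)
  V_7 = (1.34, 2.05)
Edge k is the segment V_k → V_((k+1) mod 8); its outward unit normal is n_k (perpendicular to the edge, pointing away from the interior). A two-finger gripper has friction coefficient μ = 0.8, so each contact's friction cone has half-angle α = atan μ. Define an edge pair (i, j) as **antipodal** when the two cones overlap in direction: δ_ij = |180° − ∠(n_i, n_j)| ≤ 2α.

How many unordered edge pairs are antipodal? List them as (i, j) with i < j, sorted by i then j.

α = atan 0.8 = 38.66°;  2α = 77.32°
n_0 = (-0.5208, +0.8537)
n_1 = (-0.9988, +0.0482)
n_2 = (-0.6856, -0.7280)
n_3 = (-0.1863, -0.9825)
n_4 = (+0.4843, -0.8749)
n_5 = (+0.9760, +0.2177)
n_6 = (+0.4903, +0.8716)
n_7 = (+0.0265, +0.9996)
  (0,1): δ = 124.15°  ·
  (0,2): δ = 74.67°  ✓
  (0,3): δ = 42.12°  ✓
  (0,4): δ = 2.42°  ✓
  (0,5): δ = 71.19°  ✓
  (0,6): δ = 119.26°  ·
  (0,7): δ = 147.10°  ·
  (1,2): δ = 130.52°  ·
  (1,3): δ = 97.97°  ·
  (1,4): δ = 58.27°  ✓
  (1,5): δ = 15.34°  ✓
  (1,6): δ = 63.40°  ✓
  (1,7): δ = 91.25°  ·
  (2,3): δ = 147.45°  ·
  (2,4): δ = 107.75°  ·
  (2,5): δ = 34.14°  ✓
  (2,6): δ = 13.93°  ✓
  (2,7): δ = 41.77°  ✓
  (3,4): δ = 140.30°  ·
  (3,5): δ = 66.69°  ✓
  (3,6): δ = 18.62°  ✓
  (3,7): δ = 9.22°  ✓
  (4,5): δ = 106.39°  ·
  (4,6): δ = 58.33°  ✓
  (4,7): δ = 30.48°  ✓
  (5,6): δ = 131.93°  ·
  (5,7): δ = 104.09°  ·
  (6,7): δ = 152.16°  ·
antipodal pairs: 15

count = 15; pairs: (0,2), (0,3), (0,4), (0,5), (1,4), (1,5), (1,6), (2,5), (2,6), (2,7), (3,5), (3,6), (3,7), (4,6), (4,7)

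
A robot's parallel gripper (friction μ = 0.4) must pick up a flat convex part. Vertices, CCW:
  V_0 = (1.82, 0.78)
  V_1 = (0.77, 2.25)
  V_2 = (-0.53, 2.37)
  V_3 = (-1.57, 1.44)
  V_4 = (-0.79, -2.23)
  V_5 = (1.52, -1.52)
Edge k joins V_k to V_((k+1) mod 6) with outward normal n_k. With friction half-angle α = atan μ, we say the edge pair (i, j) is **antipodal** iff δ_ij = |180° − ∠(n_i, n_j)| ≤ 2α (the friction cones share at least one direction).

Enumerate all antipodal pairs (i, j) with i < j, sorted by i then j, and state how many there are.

count = 5; pairs: (0,3), (1,4), (2,4), (2,5), (3,5)

α = atan 0.4 = 21.80°;  2α = 43.60°
n_0 = (+0.8137, +0.5812)
n_1 = (+0.0919, +0.9958)
n_2 = (-0.6666, +0.7454)
n_3 = (-0.9782, -0.2079)
n_4 = (+0.2938, -0.9559)
n_5 = (+0.9916, -0.1293)
  (0,1): δ = 130.81°  ·
  (0,2): δ = 83.73°  ·
  (0,3): δ = 23.54°  ✓
  (0,4): δ = 71.55°  ·
  (0,5): δ = 137.03°  ·
  (1,2): δ = 132.92°  ·
  (1,3): δ = 72.73°  ·
  (1,4): δ = 22.36°  ✓
  (1,5): δ = 87.84°  ·
  (2,3): δ = 119.81°  ·
  (2,4): δ = 24.72°  ✓
  (2,5): δ = 40.76°  ✓
  (3,4): δ = 84.91°  ·
  (3,5): δ = 19.43°  ✓
  (4,5): δ = 114.52°  ·
antipodal pairs: 5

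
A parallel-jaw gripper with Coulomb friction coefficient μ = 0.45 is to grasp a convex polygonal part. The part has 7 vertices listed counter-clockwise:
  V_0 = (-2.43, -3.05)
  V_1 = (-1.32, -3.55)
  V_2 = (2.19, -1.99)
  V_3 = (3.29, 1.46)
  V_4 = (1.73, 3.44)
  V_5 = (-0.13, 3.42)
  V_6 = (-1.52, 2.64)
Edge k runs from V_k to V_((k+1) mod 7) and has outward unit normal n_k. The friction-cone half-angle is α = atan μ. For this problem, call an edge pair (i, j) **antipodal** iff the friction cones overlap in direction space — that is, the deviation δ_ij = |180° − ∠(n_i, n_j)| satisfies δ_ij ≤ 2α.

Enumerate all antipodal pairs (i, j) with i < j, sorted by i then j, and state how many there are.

α = atan 0.45 = 24.23°;  2α = 48.46°
n_0 = (-0.4107, -0.9118)
n_1 = (+0.4061, -0.9138)
n_2 = (+0.9527, -0.3038)
n_3 = (+0.7855, +0.6189)
n_4 = (-0.0108, +0.9999)
n_5 = (-0.4894, +0.8721)
n_6 = (-0.9875, +0.1579)
  (0,1): δ = 131.79°  ·
  (0,2): δ = 83.44°  ·
  (0,3): δ = 27.52°  ✓
  (0,4): δ = 24.87°  ✓
  (0,5): δ = 53.55°  ·
  (0,6): δ = 105.16°  ·
  (1,2): δ = 131.65°  ·
  (1,3): δ = 75.73°  ·
  (1,4): δ = 23.35°  ✓
  (1,5): δ = 5.34°  ✓
  (1,6): δ = 56.95°  ·
  (2,3): δ = 124.08°  ·
  (2,4): δ = 71.70°  ·
  (2,5): δ = 43.02°  ✓
  (2,6): δ = 8.60°  ✓
  (3,4): δ = 127.62°  ·
  (3,5): δ = 98.93°  ·
  (3,6): δ = 47.32°  ✓
  (4,5): δ = 151.32°  ·
  (4,6): δ = 99.70°  ·
  (5,6): δ = 128.39°  ·
antipodal pairs: 7

count = 7; pairs: (0,3), (0,4), (1,4), (1,5), (2,5), (2,6), (3,6)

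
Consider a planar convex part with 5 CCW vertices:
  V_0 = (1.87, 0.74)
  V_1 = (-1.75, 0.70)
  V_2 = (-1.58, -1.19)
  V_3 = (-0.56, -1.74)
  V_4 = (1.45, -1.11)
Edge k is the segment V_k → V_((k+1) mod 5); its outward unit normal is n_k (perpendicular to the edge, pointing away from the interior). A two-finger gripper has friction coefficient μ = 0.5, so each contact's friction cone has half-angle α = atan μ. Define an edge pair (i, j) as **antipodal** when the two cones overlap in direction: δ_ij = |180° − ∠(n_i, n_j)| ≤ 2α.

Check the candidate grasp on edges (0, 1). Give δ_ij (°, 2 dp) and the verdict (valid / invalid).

δ = 85.49°, invalid

α = atan 0.5 = 26.57°;  2α = 53.13°
edge 0: e_0 = (-3.62, -0.04);  n_0 = (-0.0110, +0.9999)
edge 1: e_1 = (+0.17, -1.89);  n_1 = (-0.9960, -0.0896)
∠(n_0, n_1) = 94.51°
δ = |180° − 94.51°| = 85.49°
85.49° > 2α = 53.13°  →  invalid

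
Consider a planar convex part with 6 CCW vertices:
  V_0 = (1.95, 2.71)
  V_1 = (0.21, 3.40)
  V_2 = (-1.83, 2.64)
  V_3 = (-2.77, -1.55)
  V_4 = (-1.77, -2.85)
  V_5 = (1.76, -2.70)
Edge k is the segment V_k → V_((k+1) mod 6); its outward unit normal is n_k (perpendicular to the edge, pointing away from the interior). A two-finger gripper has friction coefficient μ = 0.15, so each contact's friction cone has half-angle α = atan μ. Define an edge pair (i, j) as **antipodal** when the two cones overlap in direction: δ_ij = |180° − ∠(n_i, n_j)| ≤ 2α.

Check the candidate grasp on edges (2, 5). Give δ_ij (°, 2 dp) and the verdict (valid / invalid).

α = atan 0.15 = 8.53°;  2α = 17.06°
edge 2: e_2 = (-0.94, -4.19);  n_2 = (-0.9757, +0.2189)
edge 5: e_5 = (+0.19, +5.41);  n_5 = (+0.9994, -0.0351)
∠(n_2, n_5) = 169.37°
δ = |180° − 169.37°| = 10.63°
10.63° ≤ 2α = 17.06°  →  valid

δ = 10.63°, valid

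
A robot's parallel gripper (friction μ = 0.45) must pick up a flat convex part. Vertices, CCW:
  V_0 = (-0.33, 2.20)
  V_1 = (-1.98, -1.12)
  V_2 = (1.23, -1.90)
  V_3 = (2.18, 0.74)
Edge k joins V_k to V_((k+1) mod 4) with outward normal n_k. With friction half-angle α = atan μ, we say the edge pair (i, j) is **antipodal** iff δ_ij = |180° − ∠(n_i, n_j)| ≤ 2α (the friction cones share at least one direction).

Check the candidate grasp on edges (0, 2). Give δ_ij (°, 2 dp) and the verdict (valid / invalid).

α = atan 0.45 = 24.23°;  2α = 48.46°
edge 0: e_0 = (-1.65, -3.32);  n_0 = (-0.8955, +0.4451)
edge 2: e_2 = (+0.95, +2.64);  n_2 = (+0.9409, -0.3386)
∠(n_0, n_2) = 173.36°
δ = |180° − 173.36°| = 6.64°
6.64° ≤ 2α = 48.46°  →  valid

δ = 6.64°, valid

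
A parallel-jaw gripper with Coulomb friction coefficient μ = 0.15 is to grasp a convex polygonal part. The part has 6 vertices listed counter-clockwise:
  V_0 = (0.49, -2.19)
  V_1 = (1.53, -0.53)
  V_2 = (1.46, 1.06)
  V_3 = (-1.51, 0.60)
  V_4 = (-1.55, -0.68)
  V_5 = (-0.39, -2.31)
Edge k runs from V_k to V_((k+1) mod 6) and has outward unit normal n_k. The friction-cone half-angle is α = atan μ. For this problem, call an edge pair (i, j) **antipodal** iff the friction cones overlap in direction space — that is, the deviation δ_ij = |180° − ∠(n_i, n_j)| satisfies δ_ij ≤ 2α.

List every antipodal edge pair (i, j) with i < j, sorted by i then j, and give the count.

count = 2; pairs: (1,3), (2,5)

α = atan 0.15 = 8.53°;  2α = 17.06°
n_0 = (+0.8474, -0.5309)
n_1 = (+0.9990, +0.0440)
n_2 = (-0.1531, +0.9882)
n_3 = (-0.9995, +0.0312)
n_4 = (-0.8147, -0.5798)
n_5 = (+0.1351, -0.9908)
  (0,1): δ = 145.41°  ·
  (0,2): δ = 49.13°  ·
  (0,3): δ = 30.28°  ·
  (0,4): δ = 67.51°  ·
  (0,5): δ = 129.83°  ·
  (1,2): δ = 83.72°  ·
  (1,3): δ = 4.31°  ✓
  (1,4): δ = 32.92°  ·
  (1,5): δ = 95.24°  ·
  (2,3): δ = 100.59°  ·
  (2,4): δ = 63.37°  ·
  (2,5): δ = 1.04°  ✓
  (3,4): δ = 142.77°  ·
  (3,5): δ = 80.44°  ·
  (4,5): δ = 117.67°  ·
antipodal pairs: 2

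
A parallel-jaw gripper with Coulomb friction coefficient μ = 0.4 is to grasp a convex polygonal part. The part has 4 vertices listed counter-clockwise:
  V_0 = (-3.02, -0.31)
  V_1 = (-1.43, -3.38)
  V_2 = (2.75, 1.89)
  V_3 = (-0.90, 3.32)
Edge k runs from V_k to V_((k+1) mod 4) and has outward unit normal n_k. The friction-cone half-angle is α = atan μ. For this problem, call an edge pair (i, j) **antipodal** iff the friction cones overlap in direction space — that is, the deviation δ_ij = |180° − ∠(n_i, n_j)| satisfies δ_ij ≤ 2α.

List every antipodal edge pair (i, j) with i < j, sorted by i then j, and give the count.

α = atan 0.4 = 21.80°;  2α = 43.60°
n_0 = (-0.8880, -0.4599)
n_1 = (+0.7835, -0.6214)
n_2 = (+0.3648, +0.9311)
n_3 = (-0.8635, +0.5043)
  (0,1): δ = 65.80°  ·
  (0,2): δ = 41.23°  ✓
  (0,3): δ = 122.33°  ·
  (1,2): δ = 72.97°  ·
  (1,3): δ = 8.13°  ✓
  (2,3): δ = 98.89°  ·
antipodal pairs: 2

count = 2; pairs: (0,2), (1,3)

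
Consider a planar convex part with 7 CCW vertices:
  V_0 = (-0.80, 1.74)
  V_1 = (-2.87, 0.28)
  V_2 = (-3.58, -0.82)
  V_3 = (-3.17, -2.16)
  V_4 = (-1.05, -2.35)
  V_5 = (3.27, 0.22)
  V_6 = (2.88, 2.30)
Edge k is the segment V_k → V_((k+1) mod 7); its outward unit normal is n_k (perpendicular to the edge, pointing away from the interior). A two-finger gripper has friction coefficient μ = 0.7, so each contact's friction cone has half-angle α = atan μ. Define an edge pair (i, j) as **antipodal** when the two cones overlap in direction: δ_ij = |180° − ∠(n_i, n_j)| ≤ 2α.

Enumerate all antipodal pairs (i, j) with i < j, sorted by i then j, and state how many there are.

count = 9; pairs: (0,3), (0,4), (0,5), (1,3), (1,4), (1,5), (2,5), (3,6), (4,6)

α = atan 0.7 = 34.99°;  2α = 69.98°
n_0 = (-0.5764, +0.8172)
n_1 = (-0.8402, +0.5423)
n_2 = (-0.9562, -0.2926)
n_3 = (-0.0893, -0.9960)
n_4 = (+0.5113, -0.8594)
n_5 = (+0.9829, +0.1843)
n_6 = (-0.1504, +0.9886)
  (0,1): δ = 158.04°  ·
  (0,2): δ = 108.18°  ·
  (0,3): δ = 40.32°  ✓
  (0,4): δ = 4.45°  ✓
  (0,5): δ = 65.42°  ✓
  (0,6): δ = 153.46°  ·
  (1,2): δ = 130.15°  ·
  (1,3): δ = 62.28°  ✓
  (1,4): δ = 26.41°  ✓
  (1,5): δ = 43.46°  ✓
  (1,6): δ = 131.49°  ·
  (2,3): δ = 112.13°  ·
  (2,4): δ = 76.26°  ·
  (2,5): δ = 6.39°  ✓
  (2,6): δ = 81.64°  ·
  (3,4): δ = 144.13°  ·
  (3,5): δ = 74.26°  ·
  (3,6): δ = 13.77°  ✓
  (4,5): δ = 110.13°  ·
  (4,6): δ = 22.10°  ✓
  (5,6): δ = 91.97°  ·
antipodal pairs: 9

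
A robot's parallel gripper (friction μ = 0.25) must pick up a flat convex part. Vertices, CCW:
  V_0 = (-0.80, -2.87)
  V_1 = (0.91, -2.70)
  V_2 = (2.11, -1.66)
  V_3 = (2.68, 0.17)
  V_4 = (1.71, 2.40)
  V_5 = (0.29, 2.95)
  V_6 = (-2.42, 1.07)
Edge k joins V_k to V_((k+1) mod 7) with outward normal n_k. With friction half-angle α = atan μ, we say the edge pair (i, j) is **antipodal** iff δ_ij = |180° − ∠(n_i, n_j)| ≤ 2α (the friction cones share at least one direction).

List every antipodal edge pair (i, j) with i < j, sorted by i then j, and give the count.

α = atan 0.25 = 14.04°;  2α = 28.07°
n_0 = (+0.0989, -0.9951)
n_1 = (+0.6549, -0.7557)
n_2 = (+0.9548, -0.2974)
n_3 = (+0.9170, +0.3989)
n_4 = (+0.3612, +0.9325)
n_5 = (-0.5700, +0.8216)
n_6 = (-0.9249, -0.3803)
  (0,1): δ = 144.76°  ·
  (0,2): δ = 112.98°  ·
  (0,3): δ = 72.17°  ·
  (0,4): δ = 26.85°  ✓
  (0,5): δ = 29.07°  ·
  (0,6): δ = 106.67°  ·
  (1,2): δ = 148.21°  ·
  (1,3): δ = 107.41°  ·
  (1,4): δ = 62.09°  ·
  (1,5): δ = 6.16°  ✓
  (1,6): δ = 71.44°  ·
  (2,3): δ = 139.19°  ·
  (2,4): δ = 93.87°  ·
  (2,5): δ = 37.95°  ·
  (2,6): δ = 39.65°  ·
  (3,4): δ = 134.68°  ·
  (3,5): δ = 78.76°  ·
  (3,6): δ = 1.16°  ✓
  (4,5): δ = 124.08°  ·
  (4,6): δ = 46.48°  ·
  (5,6): δ = 102.40°  ·
antipodal pairs: 3

count = 3; pairs: (0,4), (1,5), (3,6)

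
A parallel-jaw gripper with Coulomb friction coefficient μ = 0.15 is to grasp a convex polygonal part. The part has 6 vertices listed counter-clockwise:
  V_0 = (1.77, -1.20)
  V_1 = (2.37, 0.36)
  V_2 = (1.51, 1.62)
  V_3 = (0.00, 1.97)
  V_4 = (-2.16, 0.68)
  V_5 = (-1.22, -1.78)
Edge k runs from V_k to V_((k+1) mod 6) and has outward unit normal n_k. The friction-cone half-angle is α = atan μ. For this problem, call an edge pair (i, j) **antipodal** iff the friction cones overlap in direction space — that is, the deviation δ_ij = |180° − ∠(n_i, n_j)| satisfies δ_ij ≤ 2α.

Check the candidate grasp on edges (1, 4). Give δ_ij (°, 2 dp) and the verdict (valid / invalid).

α = atan 0.15 = 8.53°;  2α = 17.06°
edge 1: e_1 = (-0.86, +1.26);  n_1 = (+0.8259, +0.5637)
edge 4: e_4 = (+0.94, -2.46);  n_4 = (-0.9341, -0.3569)
∠(n_1, n_4) = 166.60°
δ = |180° − 166.60°| = 13.40°
13.40° ≤ 2α = 17.06°  →  valid

δ = 13.40°, valid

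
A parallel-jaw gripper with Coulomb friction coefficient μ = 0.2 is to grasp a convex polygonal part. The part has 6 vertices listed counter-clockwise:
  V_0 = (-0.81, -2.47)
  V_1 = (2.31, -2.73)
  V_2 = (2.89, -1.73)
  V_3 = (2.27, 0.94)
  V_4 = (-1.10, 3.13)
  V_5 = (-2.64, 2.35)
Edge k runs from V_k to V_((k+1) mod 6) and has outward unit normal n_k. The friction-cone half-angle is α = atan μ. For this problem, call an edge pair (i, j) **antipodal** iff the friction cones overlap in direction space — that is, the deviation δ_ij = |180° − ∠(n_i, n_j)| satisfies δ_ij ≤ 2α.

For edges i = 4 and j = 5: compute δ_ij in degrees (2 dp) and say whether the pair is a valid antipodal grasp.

δ = 96.07°, invalid

α = atan 0.2 = 11.31°;  2α = 22.62°
edge 4: e_4 = (-1.54, -0.78);  n_4 = (-0.4518, +0.8921)
edge 5: e_5 = (+1.83, -4.82);  n_5 = (-0.9349, -0.3549)
∠(n_4, n_5) = 83.93°
δ = |180° − 83.93°| = 96.07°
96.07° > 2α = 22.62°  →  invalid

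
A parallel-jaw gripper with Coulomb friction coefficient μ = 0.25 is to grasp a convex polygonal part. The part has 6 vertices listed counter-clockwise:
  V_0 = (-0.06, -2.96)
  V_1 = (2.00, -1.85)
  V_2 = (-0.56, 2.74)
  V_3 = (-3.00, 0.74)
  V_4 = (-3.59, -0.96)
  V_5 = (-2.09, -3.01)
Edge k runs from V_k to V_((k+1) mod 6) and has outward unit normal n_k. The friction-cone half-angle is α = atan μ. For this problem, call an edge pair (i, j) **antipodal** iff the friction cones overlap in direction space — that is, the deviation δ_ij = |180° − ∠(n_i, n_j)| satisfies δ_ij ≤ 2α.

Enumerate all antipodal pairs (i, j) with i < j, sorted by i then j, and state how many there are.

α = atan 0.25 = 14.04°;  2α = 28.07°
n_0 = (+0.4744, -0.8803)
n_1 = (+0.8733, +0.4871)
n_2 = (-0.6339, +0.7734)
n_3 = (-0.9447, +0.3279)
n_4 = (-0.8070, -0.5905)
n_5 = (+0.0246, -0.9997)
  (0,1): δ = 89.17°  ·
  (0,2): δ = 11.02°  ✓
  (0,3): δ = 42.54°  ·
  (0,4): δ = 97.88°  ·
  (0,5): δ = 153.09°  ·
  (1,2): δ = 79.81°  ·
  (1,3): δ = 48.29°  ·
  (1,4): δ = 7.04°  ✓
  (1,5): δ = 62.26°  ·
  (2,3): δ = 148.48°  ·
  (2,4): δ = 93.15°  ·
  (2,5): δ = 37.93°  ·
  (3,4): δ = 124.67°  ·
  (3,5): δ = 69.45°  ·
  (4,5): δ = 124.78°  ·
antipodal pairs: 2

count = 2; pairs: (0,2), (1,4)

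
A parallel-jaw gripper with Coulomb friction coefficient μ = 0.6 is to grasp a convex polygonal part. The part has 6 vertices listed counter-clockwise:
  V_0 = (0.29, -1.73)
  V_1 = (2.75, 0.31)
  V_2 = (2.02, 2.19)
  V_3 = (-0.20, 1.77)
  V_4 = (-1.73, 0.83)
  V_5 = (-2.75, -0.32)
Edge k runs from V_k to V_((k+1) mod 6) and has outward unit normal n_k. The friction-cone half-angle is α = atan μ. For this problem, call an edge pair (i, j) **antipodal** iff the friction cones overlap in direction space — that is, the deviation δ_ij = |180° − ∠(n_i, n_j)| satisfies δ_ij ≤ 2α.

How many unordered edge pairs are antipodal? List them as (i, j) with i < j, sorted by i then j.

count = 6; pairs: (0,2), (0,3), (0,4), (1,5), (2,5), (3,5)

α = atan 0.6 = 30.96°;  2α = 61.93°
n_0 = (+0.6383, -0.7698)
n_1 = (+0.9322, +0.3620)
n_2 = (-0.1859, +0.9826)
n_3 = (-0.5235, +0.8520)
n_4 = (-0.7481, +0.6636)
n_5 = (-0.4208, -0.9072)
  (0,1): δ = 108.45°  ·
  (0,2): δ = 28.95°  ✓
  (0,3): δ = 8.10°  ✓
  (0,4): δ = 8.76°  ✓
  (0,5): δ = 115.45°  ·
  (1,2): δ = 100.51°  ·
  (1,3): δ = 79.66°  ·
  (1,4): δ = 62.79°  ·
  (1,5): δ = 43.90°  ✓
  (2,3): δ = 159.15°  ·
  (2,4): δ = 142.28°  ·
  (2,5): δ = 35.60°  ✓
  (3,4): δ = 163.14°  ·
  (3,5): δ = 56.45°  ✓
  (4,5): δ = 73.31°  ·
antipodal pairs: 6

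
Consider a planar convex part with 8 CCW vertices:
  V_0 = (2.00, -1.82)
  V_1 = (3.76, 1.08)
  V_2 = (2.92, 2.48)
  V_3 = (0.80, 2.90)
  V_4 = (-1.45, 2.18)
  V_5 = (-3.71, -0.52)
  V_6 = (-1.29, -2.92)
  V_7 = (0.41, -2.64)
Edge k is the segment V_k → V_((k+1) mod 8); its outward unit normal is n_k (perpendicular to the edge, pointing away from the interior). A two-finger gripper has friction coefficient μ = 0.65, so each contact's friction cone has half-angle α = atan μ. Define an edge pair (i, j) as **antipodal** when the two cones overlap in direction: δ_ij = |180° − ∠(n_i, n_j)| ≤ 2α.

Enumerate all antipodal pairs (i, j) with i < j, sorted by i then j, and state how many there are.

count = 11; pairs: (0,3), (0,4), (1,5), (2,5), (2,6), (2,7), (3,5), (3,6), (3,7), (4,6), (4,7)

α = atan 0.65 = 33.02°;  2α = 66.05°
n_0 = (+0.8549, -0.5188)
n_1 = (+0.8575, +0.5145)
n_2 = (+0.1943, +0.9809)
n_3 = (-0.3048, +0.9524)
n_4 = (-0.7668, +0.6419)
n_5 = (-0.7042, -0.7100)
n_6 = (+0.1625, -0.9867)
n_7 = (+0.4584, -0.8888)
  (0,1): δ = 117.78°  ·
  (0,2): δ = 69.95°  ·
  (0,3): δ = 41.00°  ✓
  (0,4): δ = 8.68°  ✓
  (0,5): δ = 76.49°  ·
  (0,6): δ = 130.61°  ·
  (0,7): δ = 148.53°  ·
  (1,2): δ = 132.17°  ·
  (1,3): δ = 103.22°  ·
  (1,4): δ = 70.89°  ·
  (1,5): δ = 14.27°  ✓
  (1,6): δ = 68.39°  ·
  (1,7): δ = 86.32°  ·
  (2,3): δ = 151.05°  ·
  (2,4): δ = 118.72°  ·
  (2,5): δ = 33.56°  ✓
  (2,6): δ = 20.56°  ✓
  (2,7): δ = 38.49°  ✓
  (3,4): δ = 147.68°  ·
  (3,5): δ = 62.51°  ✓
  (3,6): δ = 8.39°  ✓
  (3,7): δ = 9.54°  ✓
  (4,5): δ = 94.83°  ·
  (4,6): δ = 40.72°  ✓
  (4,7): δ = 22.79°  ✓
  (5,6): δ = 125.88°  ·
  (5,7): δ = 107.96°  ·
  (6,7): δ = 162.07°  ·
antipodal pairs: 11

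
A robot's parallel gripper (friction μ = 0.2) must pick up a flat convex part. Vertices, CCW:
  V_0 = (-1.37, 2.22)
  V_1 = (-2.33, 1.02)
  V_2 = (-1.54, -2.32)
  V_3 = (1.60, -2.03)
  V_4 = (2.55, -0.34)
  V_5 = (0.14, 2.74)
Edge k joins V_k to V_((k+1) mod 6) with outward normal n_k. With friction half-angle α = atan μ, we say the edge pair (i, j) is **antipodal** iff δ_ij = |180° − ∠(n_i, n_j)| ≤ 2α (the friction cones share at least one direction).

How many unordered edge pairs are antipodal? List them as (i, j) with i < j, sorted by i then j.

count = 2; pairs: (0,3), (2,5)

α = atan 0.2 = 11.31°;  2α = 22.62°
n_0 = (-0.7809, +0.6247)
n_1 = (-0.9731, -0.2302)
n_2 = (+0.0920, -0.9958)
n_3 = (+0.8717, -0.4900)
n_4 = (+0.7876, +0.6162)
n_5 = (-0.3256, +0.9455)
  (0,1): δ = 128.03°  ·
  (0,2): δ = 46.06°  ·
  (0,3): δ = 9.32°  ✓
  (0,4): δ = 76.70°  ·
  (0,5): δ = 147.66°  ·
  (1,2): δ = 98.03°  ·
  (1,3): δ = 42.65°  ·
  (1,4): δ = 24.73°  ·
  (1,5): δ = 95.69°  ·
  (2,3): δ = 124.62°  ·
  (2,4): δ = 57.23°  ·
  (2,5): δ = 13.73°  ✓
  (3,4): δ = 112.62°  ·
  (3,5): δ = 41.66°  ·
  (4,5): δ = 109.04°  ·
antipodal pairs: 2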